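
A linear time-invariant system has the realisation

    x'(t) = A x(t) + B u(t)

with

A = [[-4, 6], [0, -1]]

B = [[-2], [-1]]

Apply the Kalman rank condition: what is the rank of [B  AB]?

AB = [[2], [1]]
Controllability matrix C = [B  AB] = [[-2, 2], [-1, 1]]
Every column of C is a scalar multiple of column 1 = [-2, -1] (multipliers 1, -1), so the columns span a one-dimensional space.
C ≠ 0, hence rank(C) = 1.
rank(C) = 1 < n = 2, so the pair (A, B) is not completely controllable.

1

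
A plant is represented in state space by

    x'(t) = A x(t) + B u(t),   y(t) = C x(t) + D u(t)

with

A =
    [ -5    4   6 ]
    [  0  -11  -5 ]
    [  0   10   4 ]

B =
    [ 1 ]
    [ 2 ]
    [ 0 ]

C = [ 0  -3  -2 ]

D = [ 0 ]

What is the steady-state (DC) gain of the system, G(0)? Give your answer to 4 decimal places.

-2.6667

G(0) = C(-A)^{-1}B + D = -C A^{-1} B + D.
det A = -30, so A^{-1} = (1/-30)·adj(A) = [[-1/5, -22/15, -23/15], [0, 2/3, 5/6], [0, -5/3, -11/6]]
A^{-1} B = [-47/15, 4/3, -10/3]^T
C A^{-1} B = 8/3
G(0) = D - C A^{-1} B = 0 - (8/3) = -8/3 ≈ -2.6667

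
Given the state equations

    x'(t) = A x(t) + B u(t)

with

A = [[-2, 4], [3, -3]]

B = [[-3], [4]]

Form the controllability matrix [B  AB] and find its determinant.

-25

AB = [[22], [-21]]
Controllability matrix C = [B  AB] = [[-3, 22], [4, -21]]
det(C) = (-3)·(-21) - 22·4 = 63 - 88 = -25
Since det(C) ≠ 0, rank(C) = 2 and the system is completely controllable.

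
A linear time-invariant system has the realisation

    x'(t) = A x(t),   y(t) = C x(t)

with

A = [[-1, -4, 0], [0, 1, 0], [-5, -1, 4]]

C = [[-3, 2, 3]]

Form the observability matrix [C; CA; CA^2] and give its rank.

CA = [[-12, 11, 12]]
CA^2 = [[-48, 47, 48]]
Observability matrix O = [C; CA; CA^2] = [[-3, 2, 3], [-12, 11, 12], [-48, 47, 48]]
The columns c1, c2, c3 of O are linearly dependent: c1 + c3 = 0 (check each entry), so rank(O) ≤ 2.
The 2×2 minor from rows 1, 2, columns 1, 2 is (-3)·11 - 2·(-12) = -33 - (-24) = -9 ≠ 0, so rank(O) = 2.
rank(O) = 2 < n = 3, so the pair (A, C) is not completely observable.

2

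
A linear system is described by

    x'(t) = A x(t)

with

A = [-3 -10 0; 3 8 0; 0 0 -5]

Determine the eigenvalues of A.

det(sI - A) = s^3 - (tr A)s^2 + (M11 + M22 + M33)s - det A, where Mii is the 2×2 principal minor of A obtained by deleting row i and column i.
tr A = (-3) + 8 + (-5) = 0; M11 = 8·(-5) - 0·0 = -40 - 0 = -40; M22 = (-3)·(-5) - 0·0 = 15 - 0 = 15; M33 = (-3)·8 - (-10)·3 = -24 - (-30) = 6; sum of minors = -19.
det A = (-3)·(8·(-5) - 0·0) - (-10)·(3·(-5) - 0·0) + 0·(3·0 - 8·0) = (-3)·(-40) - (-10)·(-15) + 0·0 = -30.
So p(s) = det(sI - A) = s^3 - 19s + 30.
Rational-root test: any integer root divides 30. Testing small divisors, s = 2 works: p(2) = 8 + 0 + (-38) + 30 = 0, so (s - 2) is a factor.
Dividing, p(s) = (s - 2)(s^2 + 2s - 15).
Factor s^2 + 2s - 15: two numbers with sum -2 and product -15 are 3 and -5, so s^2 + 2s - 15 = (s - 3)(s + 5).
Hence p(s) = (s - 3) (s - 2) (s + 5), with roots -5, 2, 3.
At least one eigenvalue has non-negative real part, so the system is not asymptotically stable.

-5, 2, 3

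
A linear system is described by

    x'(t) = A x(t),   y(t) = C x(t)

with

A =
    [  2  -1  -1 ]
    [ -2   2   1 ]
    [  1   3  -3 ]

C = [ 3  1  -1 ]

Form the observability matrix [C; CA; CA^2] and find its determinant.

CA = [[3, -4, 1]]
CA^2 = [[15, -8, -10]]
Observability matrix O = [C; CA; CA^2] = [[3, 1, -1], [3, -4, 1], [15, -8, -10]]
Expanding along the first row, det(O) = 3·((-4)·(-10) - 1·(-8)) - 1·(3·(-10) - 1·15) + (-1)·(3·(-8) - (-4)·15) = 3·48 - 1·(-45) + (-1)·36 = 153
Since det(O) ≠ 0, rank(O) = 3 and the system is completely observable.

153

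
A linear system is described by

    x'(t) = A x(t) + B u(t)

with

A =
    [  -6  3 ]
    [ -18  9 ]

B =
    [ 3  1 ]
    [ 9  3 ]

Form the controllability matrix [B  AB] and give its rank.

1

AB = [[9, 3], [27, 9]]
Controllability matrix C = [B  AB] = [[3, 1, 9, 3], [9, 3, 27, 9]]
Every column of C is a scalar multiple of column 1 = [3, 9] (multipliers 1, 1/3, 3, 1), so the columns span a one-dimensional space.
C ≠ 0, hence rank(C) = 1.
rank(C) = 1 < n = 2, so the pair (A, B) is not completely controllable.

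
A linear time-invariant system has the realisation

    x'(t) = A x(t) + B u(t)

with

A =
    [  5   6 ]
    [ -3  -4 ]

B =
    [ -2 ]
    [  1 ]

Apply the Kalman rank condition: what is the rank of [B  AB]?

1

AB = [[-4], [2]]
Controllability matrix C = [B  AB] = [[-2, -4], [1, 2]]
Every column of C is a scalar multiple of column 1 = [-2, 1] (multipliers 1, 2), so the columns span a one-dimensional space.
C ≠ 0, hence rank(C) = 1.
rank(C) = 1 < n = 2, so the pair (A, B) is not completely controllable.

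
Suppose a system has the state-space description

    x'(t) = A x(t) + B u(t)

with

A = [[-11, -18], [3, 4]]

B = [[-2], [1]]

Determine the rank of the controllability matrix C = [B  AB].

1

AB = [[4], [-2]]
Controllability matrix C = [B  AB] = [[-2, 4], [1, -2]]
Every column of C is a scalar multiple of column 1 = [-2, 1] (multipliers 1, -2), so the columns span a one-dimensional space.
C ≠ 0, hence rank(C) = 1.
rank(C) = 1 < n = 2, so the pair (A, B) is not completely controllable.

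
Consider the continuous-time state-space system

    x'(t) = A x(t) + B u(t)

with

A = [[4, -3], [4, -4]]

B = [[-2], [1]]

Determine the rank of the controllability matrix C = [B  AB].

2

AB = [[-11], [-12]]
Controllability matrix C = [B  AB] = [[-2, -11], [1, -12]]
det(C) = (-2)·(-12) - (-11)·1 = 24 - (-11) = 35 ≠ 0, so rank(C) = 2.
rank(C) = 2 = n, so the pair (A, B) is completely controllable.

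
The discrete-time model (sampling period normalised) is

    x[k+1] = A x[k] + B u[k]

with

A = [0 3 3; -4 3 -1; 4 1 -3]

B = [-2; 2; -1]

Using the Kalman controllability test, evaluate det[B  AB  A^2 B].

AB = [[3], [15], [-3]]
A^2B = [[36], [36], [36]]
Controllability matrix C = [B  AB  A^2B] = [[-2, 3, 36], [2, 15, 36], [-1, -3, 36]]
Expanding along the first row, det(C) = (-2)·(15·36 - 36·(-3)) - 3·(2·36 - 36·(-1)) + 36·(2·(-3) - 15·(-1)) = (-2)·648 - 3·108 + 36·9 = -1296
Since det(C) ≠ 0, rank(C) = 3 and the system is completely controllable.

-1296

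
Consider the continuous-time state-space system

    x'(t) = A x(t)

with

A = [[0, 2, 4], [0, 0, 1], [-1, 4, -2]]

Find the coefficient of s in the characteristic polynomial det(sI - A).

0

Expand det(sI - A) for the 3×3 matrix.
p(s) = s^3 + 2s^2 + 2.
(Check: constant term = det(-A) = (-1)^3 det A = 2; coefficient of s^2 = -tr A = 2.)
The coefficient of s is 0.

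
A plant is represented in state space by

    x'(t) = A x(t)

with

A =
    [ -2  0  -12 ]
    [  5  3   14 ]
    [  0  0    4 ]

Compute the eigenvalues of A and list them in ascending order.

-2, 3, 4

det(sI - A) = s^3 - (tr A)s^2 + (M11 + M22 + M33)s - det A, where Mii is the 2×2 principal minor of A obtained by deleting row i and column i.
tr A = (-2) + 3 + 4 = 5; M11 = 3·4 - 14·0 = 12 - 0 = 12; M22 = (-2)·4 - (-12)·0 = -8 - 0 = -8; M33 = (-2)·3 - 0·5 = -6 - 0 = -6; sum of minors = -2.
det A = (-2)·(3·4 - 14·0) - 0·(5·4 - 14·0) + (-12)·(5·0 - 3·0) = (-2)·12 - 0·20 + (-12)·0 = -24.
So p(s) = det(sI - A) = s^3 - 5s^2 - 2s + 24.
Rational-root test: any integer root divides 24. Testing small divisors, s = -2 works: p(-2) = -8 + (-20) + 4 + 24 = 0, so (s + 2) is a factor.
Dividing, p(s) = (s + 2)(s^2 - 7s + 12).
Factor s^2 - 7s + 12: two numbers with sum 7 and product 12 are 4 and 3, so s^2 - 7s + 12 = (s - 4)(s - 3).
Hence p(s) = (s - 4) (s - 3) (s + 2), with roots -2, 3, 4.
At least one eigenvalue has non-negative real part, so the system is not asymptotically stable.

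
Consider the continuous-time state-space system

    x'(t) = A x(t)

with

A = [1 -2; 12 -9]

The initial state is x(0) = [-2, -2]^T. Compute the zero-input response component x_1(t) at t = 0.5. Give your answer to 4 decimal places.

-0.7284

det(sI - A) = s^2 - (tr A)s + det A, with tr A = 1 + (-9) = -8 and det A = 1·(-9) - (-2)·12 = -9 - (-24) = 15.
So p(s) = det(sI - A) = s^2 + 8s + 15.
Factor s^2 + 8s + 15: two numbers with sum -8 and product 15 are -3 and -5, so s^2 + 8s + 15 = (s + 3)(s + 5).
Hence p(s) = (s + 3) (s + 5), with roots -5, -3.
The eigenvalues -5, -3 are distinct and real, so A is diagonalisable and x(t) = e^{At} x(0) = V diag(e^{λ_i t}) V^{-1} x(0), where the columns of V are the eigenvectors.
λ = -5: A - (-5)I = [[6, -2], [12, -4]]. Row 1 gives 6·v1 + (-2)·v2 = 0, so take v_1 = [-1, -3]^T.
λ = -3: A - (-3)I = [[4, -2], [12, -6]]. Row 1 gives 4·v1 + (-2)·v2 = 0, so take v_2 = [1, 2]^T.
V = [v_1 v_2] = [[-1, 1], [-3, 2]] has det V = 1, so V^{-1} = adj(V)/det V = [[2, -1], [3, -1]].
Modal coordinates z(0) = V^{-1} x(0): 2·(-2) + (-1)·(-2) = -2; 3·(-2) + (-1)·(-2) = -4; so z(0) = [-2, -4]^T.
x_1(t) = Σ_i (v_i)_1 · z_i(0) · e^{λ_i t} (row 1 of V times the modal terms).
x_1(0.5) = (-1)·(-2)·e^{-5·0.5} + 1·(-4)·e^{-3·0.5} = 2·0.08208500 + (-4)·0.22313016 = -0.7284.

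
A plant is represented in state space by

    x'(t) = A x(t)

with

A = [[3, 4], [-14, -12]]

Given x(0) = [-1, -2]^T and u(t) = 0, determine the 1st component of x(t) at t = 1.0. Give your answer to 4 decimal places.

det(sI - A) = s^2 - (tr A)s + det A, with tr A = 3 + (-12) = -9 and det A = 3·(-12) - 4·(-14) = -36 - (-56) = 20.
So p(s) = det(sI - A) = s^2 + 9s + 20.
Factor s^2 + 9s + 20: two numbers with sum -9 and product 20 are -4 and -5, so s^2 + 9s + 20 = (s + 4)(s + 5).
Hence p(s) = (s + 4) (s + 5), with roots -5, -4.
The eigenvalues -5, -4 are distinct and real, so A is diagonalisable and x(t) = e^{At} x(0) = V diag(e^{λ_i t}) V^{-1} x(0), where the columns of V are the eigenvectors.
λ = -5: A - (-5)I = [[8, 4], [-14, -7]]. Row 1 gives 8·v1 + 4·v2 = 0, so take v_1 = [1, -2]^T.
λ = -4: A - (-4)I = [[7, 4], [-14, -8]]. Row 1 gives 7·v1 + 4·v2 = 0, so take v_2 = [4, -7]^T.
V = [v_1 v_2] = [[1, 4], [-2, -7]] has det V = 1, so V^{-1} = adj(V)/det V = [[-7, -4], [2, 1]].
Modal coordinates z(0) = V^{-1} x(0): (-7)·(-1) + (-4)·(-2) = 15; 2·(-1) + 1·(-2) = -4; so z(0) = [15, -4]^T.
x_1(t) = Σ_i (v_i)_1 · z_i(0) · e^{λ_i t} (row 1 of V times the modal terms).
x_1(1.0) = 1·15·e^{-5·1.0} + 4·(-4)·e^{-4·1.0} = 15·0.006738 + (-16)·0.018316 = -0.1920.

-0.1920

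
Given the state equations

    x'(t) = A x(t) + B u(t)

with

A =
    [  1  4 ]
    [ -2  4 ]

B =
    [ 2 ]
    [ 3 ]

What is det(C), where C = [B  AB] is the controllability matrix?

AB = [[14], [8]]
Controllability matrix C = [B  AB] = [[2, 14], [3, 8]]
det(C) = 2·8 - 14·3 = 16 - 42 = -26
Since det(C) ≠ 0, rank(C) = 2 and the system is completely controllable.

-26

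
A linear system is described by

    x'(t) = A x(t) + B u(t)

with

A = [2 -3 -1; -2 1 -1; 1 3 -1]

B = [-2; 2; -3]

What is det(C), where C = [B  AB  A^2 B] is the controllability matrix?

AB = [[-7], [9], [7]]
A^2B = [[-48], [16], [13]]
Controllability matrix C = [B  AB  A^2B] = [[-2, -7, -48], [2, 9, 16], [-3, 7, 13]]
Expanding along the first row, det(C) = (-2)·(9·13 - 16·7) - (-7)·(2·13 - 16·(-3)) + (-48)·(2·7 - 9·(-3)) = (-2)·5 - (-7)·74 + (-48)·41 = -1460
Since det(C) ≠ 0, rank(C) = 3 and the system is completely controllable.

-1460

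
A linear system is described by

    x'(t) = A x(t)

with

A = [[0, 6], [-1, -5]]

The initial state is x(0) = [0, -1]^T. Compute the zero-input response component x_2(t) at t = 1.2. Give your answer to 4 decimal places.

0.0995

det(sI - A) = s^2 - (tr A)s + det A, with tr A = 0 + (-5) = -5 and det A = 0·(-5) - 6·(-1) = 0 - (-6) = 6.
So p(s) = det(sI - A) = s^2 + 5s + 6.
Factor s^2 + 5s + 6: two numbers with sum -5 and product 6 are -2 and -3, so s^2 + 5s + 6 = (s + 2)(s + 3).
Hence p(s) = (s + 2) (s + 3), with roots -3, -2.
The eigenvalues -3, -2 are distinct and real, so A is diagonalisable and x(t) = e^{At} x(0) = V diag(e^{λ_i t}) V^{-1} x(0), where the columns of V are the eigenvectors.
λ = -3: A - (-3)I = [[3, 6], [-1, -2]]. Row 1 gives 3·v1 + 6·v2 = 0, so take v_1 = [-2, 1]^T.
λ = -2: A - (-2)I = [[2, 6], [-1, -3]]. Row 1 gives 2·v1 + 6·v2 = 0, so take v_2 = [3, -1]^T.
V = [v_1 v_2] = [[-2, 3], [1, -1]] has det V = -1, so V^{-1} = adj(V)/det V = [[1, 3], [1, 2]].
Modal coordinates z(0) = V^{-1} x(0): 1·0 + 3·(-1) = -3; 1·0 + 2·(-1) = -2; so z(0) = [-3, -2]^T.
x_2(t) = Σ_i (v_i)_2 · z_i(0) · e^{λ_i t} (row 2 of V times the modal terms).
x_2(1.2) = 1·(-3)·e^{-3·1.2} + (-1)·(-2)·e^{-2·1.2} = (-3)·0.027324 + 2·0.090718 = 0.0995.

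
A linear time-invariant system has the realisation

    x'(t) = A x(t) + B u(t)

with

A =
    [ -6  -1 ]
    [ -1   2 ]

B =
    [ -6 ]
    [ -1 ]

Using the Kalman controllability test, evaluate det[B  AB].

AB = [[37], [4]]
Controllability matrix C = [B  AB] = [[-6, 37], [-1, 4]]
det(C) = (-6)·4 - 37·(-1) = -24 - (-37) = 13
Since det(C) ≠ 0, rank(C) = 2 and the system is completely controllable.

13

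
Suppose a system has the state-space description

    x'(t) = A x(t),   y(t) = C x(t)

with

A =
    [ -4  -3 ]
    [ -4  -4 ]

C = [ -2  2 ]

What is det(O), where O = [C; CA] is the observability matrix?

CA = [[0, -2]]
Observability matrix O = [C; CA] = [[-2, 2], [0, -2]]
det(O) = (-2)·(-2) - 2·0 = 4 - 0 = 4
Since det(O) ≠ 0, rank(O) = 2 and the system is completely observable.

4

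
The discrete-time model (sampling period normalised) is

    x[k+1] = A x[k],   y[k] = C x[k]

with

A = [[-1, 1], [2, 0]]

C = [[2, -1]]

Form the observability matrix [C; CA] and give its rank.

CA = [[-4, 2]]
Observability matrix O = [C; CA] = [[2, -1], [-4, 2]]
Every row of O is a scalar multiple of row 1 = [2, -1] (multipliers 1, -2), so the rows span a one-dimensional space.
O ≠ 0, hence rank(O) = 1.
rank(O) = 1 < n = 2, so the pair (A, C) is not completely observable.

1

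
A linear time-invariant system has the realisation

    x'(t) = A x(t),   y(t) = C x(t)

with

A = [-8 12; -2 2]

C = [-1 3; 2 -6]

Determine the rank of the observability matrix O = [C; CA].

1

CA = [[2, -6], [-4, 12]]
Observability matrix O = [C; CA] = [[-1, 3], [2, -6], [2, -6], [-4, 12]]
Every row of O is a scalar multiple of row 1 = [-1, 3] (multipliers 1, -2, -2, 4), so the rows span a one-dimensional space.
O ≠ 0, hence rank(O) = 1.
rank(O) = 1 < n = 2, so the pair (A, C) is not completely observable.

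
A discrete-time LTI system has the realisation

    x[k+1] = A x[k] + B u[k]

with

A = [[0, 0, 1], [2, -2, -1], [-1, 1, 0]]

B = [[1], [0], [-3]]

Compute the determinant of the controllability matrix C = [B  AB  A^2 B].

-125

AB = [[-3], [5], [-1]]
A^2B = [[-1], [-15], [8]]
Controllability matrix C = [B  AB  A^2B] = [[1, -3, -1], [0, 5, -15], [-3, -1, 8]]
Expanding along the first row, det(C) = 1·(5·8 - (-15)·(-1)) - (-3)·(0·8 - (-15)·(-3)) + (-1)·(0·(-1) - 5·(-3)) = 1·25 - (-3)·(-45) + (-1)·15 = -125
Since det(C) ≠ 0, rank(C) = 3 and the system is completely controllable.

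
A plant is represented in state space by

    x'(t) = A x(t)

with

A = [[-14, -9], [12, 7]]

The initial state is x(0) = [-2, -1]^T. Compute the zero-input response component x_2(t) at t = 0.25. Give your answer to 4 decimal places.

det(sI - A) = s^2 - (tr A)s + det A, with tr A = (-14) + 7 = -7 and det A = (-14)·7 - (-9)·12 = -98 - (-108) = 10.
So p(s) = det(sI - A) = s^2 + 7s + 10.
Factor s^2 + 7s + 10: two numbers with sum -7 and product 10 are -2 and -5, so s^2 + 7s + 10 = (s + 2)(s + 5).
Hence p(s) = (s + 2) (s + 5), with roots -5, -2.
The eigenvalues -5, -2 are distinct and real, so A is diagonalisable and x(t) = e^{At} x(0) = V diag(e^{λ_i t}) V^{-1} x(0), where the columns of V are the eigenvectors.
λ = -5: A - (-5)I = [[-9, -9], [12, 12]]. Row 1 gives (-9)·v1 + (-9)·v2 = 0, so take v_1 = [1, -1]^T.
λ = -2: A - (-2)I = [[-12, -9], [12, 9]]. Row 1 gives (-12)·v1 + (-9)·v2 = 0, so take v_2 = [3, -4]^T.
V = [v_1 v_2] = [[1, 3], [-1, -4]] has det V = -1, so V^{-1} = adj(V)/det V = [[4, 3], [-1, -1]].
Modal coordinates z(0) = V^{-1} x(0): 4·(-2) + 3·(-1) = -11; (-1)·(-2) + (-1)·(-1) = 3; so z(0) = [-11, 3]^T.
x_2(t) = Σ_i (v_i)_2 · z_i(0) · e^{λ_i t} (row 2 of V times the modal terms).
x_2(0.25) = (-1)·(-11)·e^{-5·0.25} + (-4)·3·e^{-2·0.25} = 11·0.286505 + (-12)·0.606531 = -4.1268.

-4.1268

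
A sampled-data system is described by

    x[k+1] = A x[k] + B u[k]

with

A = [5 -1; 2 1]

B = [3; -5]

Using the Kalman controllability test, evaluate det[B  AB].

AB = [[20], [1]]
Controllability matrix C = [B  AB] = [[3, 20], [-5, 1]]
det(C) = 3·1 - 20·(-5) = 3 - (-100) = 103
Since det(C) ≠ 0, rank(C) = 2 and the system is completely controllable.

103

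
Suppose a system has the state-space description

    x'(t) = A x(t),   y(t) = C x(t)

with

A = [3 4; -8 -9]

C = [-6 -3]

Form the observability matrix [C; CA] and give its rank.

1

CA = [[6, 3]]
Observability matrix O = [C; CA] = [[-6, -3], [6, 3]]
Every row of O is a scalar multiple of row 1 = [-6, -3] (multipliers 1, -1), so the rows span a one-dimensional space.
O ≠ 0, hence rank(O) = 1.
rank(O) = 1 < n = 2, so the pair (A, C) is not completely observable.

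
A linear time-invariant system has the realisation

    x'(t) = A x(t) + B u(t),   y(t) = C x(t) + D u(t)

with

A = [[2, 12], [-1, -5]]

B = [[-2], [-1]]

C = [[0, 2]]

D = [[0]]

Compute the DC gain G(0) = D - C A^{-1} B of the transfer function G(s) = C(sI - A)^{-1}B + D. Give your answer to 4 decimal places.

G(0) = C(-A)^{-1}B + D = -C A^{-1} B + D.
det A = 2, so A^{-1} = (1/2)·adj(A) = [[-5/2, -6], [1/2, 1]]
A^{-1} B = [11, -2]^T
C A^{-1} B = -4
G(0) = D - C A^{-1} B = 0 - (-4) = 4

4.0000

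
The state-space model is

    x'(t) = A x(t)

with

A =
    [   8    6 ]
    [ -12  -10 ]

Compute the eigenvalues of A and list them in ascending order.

det(sI - A) = s^2 - (tr A)s + det A, with tr A = 8 + (-10) = -2 and det A = 8·(-10) - 6·(-12) = -80 - (-72) = -8.
So p(s) = det(sI - A) = s^2 + 2s - 8.
Factor s^2 + 2s - 8: two numbers with sum -2 and product -8 are 2 and -4, so s^2 + 2s - 8 = (s - 2)(s + 4).
Hence p(s) = (s - 2) (s + 4), with roots -4, 2.
At least one eigenvalue has non-negative real part, so the system is not asymptotically stable.

-4, 2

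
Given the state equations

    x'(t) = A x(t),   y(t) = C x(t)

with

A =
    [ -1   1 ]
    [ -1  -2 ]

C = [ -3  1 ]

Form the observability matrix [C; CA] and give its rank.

CA = [[2, -5]]
Observability matrix O = [C; CA] = [[-3, 1], [2, -5]]
det(O) = (-3)·(-5) - 1·2 = 15 - 2 = 13 ≠ 0, so rank(O) = 2.
rank(O) = 2 = n, so the pair (A, C) is completely observable.

2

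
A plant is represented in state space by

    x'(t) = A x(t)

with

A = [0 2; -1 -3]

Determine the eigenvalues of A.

det(sI - A) = s^2 - (tr A)s + det A, with tr A = 0 + (-3) = -3 and det A = 0·(-3) - 2·(-1) = 0 - (-2) = 2.
So p(s) = det(sI - A) = s^2 + 3s + 2.
Factor s^2 + 3s + 2: two numbers with sum -3 and product 2 are -1 and -2, so s^2 + 3s + 2 = (s + 1)(s + 2).
Hence p(s) = (s + 1) (s + 2), with roots -2, -1.
All eigenvalues have negative real part, so the system is asymptotically stable.

-2, -1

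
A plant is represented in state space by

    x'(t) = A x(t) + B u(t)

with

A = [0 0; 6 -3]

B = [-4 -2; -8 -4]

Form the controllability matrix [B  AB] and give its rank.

1

AB = [[0, 0], [0, 0]]
Controllability matrix C = [B  AB] = [[-4, -2, 0, 0], [-8, -4, 0, 0]]
Every column of C is a scalar multiple of column 1 = [-4, -8] (multipliers 1, 1/2, 0, 0), so the columns span a one-dimensional space.
C ≠ 0, hence rank(C) = 1.
rank(C) = 1 < n = 2, so the pair (A, B) is not completely controllable.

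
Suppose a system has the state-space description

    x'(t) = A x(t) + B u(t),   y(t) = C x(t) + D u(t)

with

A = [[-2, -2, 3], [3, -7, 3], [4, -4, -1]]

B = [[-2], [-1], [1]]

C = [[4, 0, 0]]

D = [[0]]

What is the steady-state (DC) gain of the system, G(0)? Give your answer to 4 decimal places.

-1.8000

G(0) = C(-A)^{-1}B + D = -C A^{-1} B + D.
det A = -20, so A^{-1} = (1/-20)·adj(A) = [[-19/20, 7/10, -3/4], [-3/4, 1/2, -3/4], [-4/5, 4/5, -1]]
A^{-1} B = [9/20, 1/4, -1/5]^T
C A^{-1} B = 9/5
G(0) = D - C A^{-1} B = 0 - (9/5) = -9/5 ≈ -1.8000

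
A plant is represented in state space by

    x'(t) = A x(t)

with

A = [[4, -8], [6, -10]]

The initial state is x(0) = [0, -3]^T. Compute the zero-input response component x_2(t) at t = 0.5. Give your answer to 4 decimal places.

1.6869

det(sI - A) = s^2 - (tr A)s + det A, with tr A = 4 + (-10) = -6 and det A = 4·(-10) - (-8)·6 = -40 - (-48) = 8.
So p(s) = det(sI - A) = s^2 + 6s + 8.
Factor s^2 + 6s + 8: two numbers with sum -6 and product 8 are -2 and -4, so s^2 + 6s + 8 = (s + 2)(s + 4).
Hence p(s) = (s + 2) (s + 4), with roots -4, -2.
The eigenvalues -4, -2 are distinct and real, so A is diagonalisable and x(t) = e^{At} x(0) = V diag(e^{λ_i t}) V^{-1} x(0), where the columns of V are the eigenvectors.
λ = -4: A - (-4)I = [[8, -8], [6, -6]]. Row 1 gives 8·v1 + (-8)·v2 = 0, so take v_1 = [-1, -1]^T.
λ = -2: A - (-2)I = [[6, -8], [6, -8]]. Row 1 gives 6·v1 + (-8)·v2 = 0, so take v_2 = [-4, -3]^T.
V = [v_1 v_2] = [[-1, -4], [-1, -3]] has det V = -1, so V^{-1} = adj(V)/det V = [[3, -4], [-1, 1]].
Modal coordinates z(0) = V^{-1} x(0): 3·0 + (-4)·(-3) = 12; (-1)·0 + 1·(-3) = -3; so z(0) = [12, -3]^T.
x_2(t) = Σ_i (v_i)_2 · z_i(0) · e^{λ_i t} (row 2 of V times the modal terms).
x_2(0.5) = (-1)·12·e^{-4·0.5} + (-3)·(-3)·e^{-2·0.5} = (-12)·0.135335 + 9·0.367879 = 1.6869.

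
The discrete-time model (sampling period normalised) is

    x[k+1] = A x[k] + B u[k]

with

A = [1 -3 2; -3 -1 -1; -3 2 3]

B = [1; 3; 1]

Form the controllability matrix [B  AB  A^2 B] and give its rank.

AB = [[-6], [-7], [6]]
A^2B = [[27], [19], [22]]
Controllability matrix C = [B  AB  A^2B] = [[1, -6, 27], [3, -7, 19], [1, 6, 22]]
det(C) = 1·((-7)·22 - 19·6) - (-6)·(3·22 - 19·1) + 27·(3·6 - (-7)·1) = 1·(-268) - (-6)·47 + 27·25 = 689 ≠ 0, so rank(C) = 3.
rank(C) = 3 = n, so the pair (A, B) is completely controllable.

3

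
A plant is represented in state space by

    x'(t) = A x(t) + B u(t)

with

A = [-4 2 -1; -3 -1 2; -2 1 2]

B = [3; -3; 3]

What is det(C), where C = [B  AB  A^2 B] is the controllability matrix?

-4563

AB = [[-21], [0], [-3]]
A^2B = [[87], [57], [36]]
Controllability matrix C = [B  AB  A^2B] = [[3, -21, 87], [-3, 0, 57], [3, -3, 36]]
Expanding along the first row, det(C) = 3·(0·36 - 57·(-3)) - (-21)·((-3)·36 - 57·3) + 87·((-3)·(-3) - 0·3) = 3·171 - (-21)·(-279) + 87·9 = -4563
Since det(C) ≠ 0, rank(C) = 3 and the system is completely controllable.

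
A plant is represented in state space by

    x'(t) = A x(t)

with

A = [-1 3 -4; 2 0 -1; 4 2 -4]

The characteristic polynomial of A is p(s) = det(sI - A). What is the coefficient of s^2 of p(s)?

Expand det(sI - A) for the 3×3 matrix.
p(s) = s^3 + 5s^2 + 16s + 6.
(Check: constant term = det(-A) = (-1)^3 det A = 6; coefficient of s^2 = -tr A = 5.)
The coefficient of s^2 is 5.

5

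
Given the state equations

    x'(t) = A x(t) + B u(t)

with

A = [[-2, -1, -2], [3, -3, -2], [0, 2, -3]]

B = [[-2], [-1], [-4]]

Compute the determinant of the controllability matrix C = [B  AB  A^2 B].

AB = [[13], [5], [10]]
A^2B = [[-51], [4], [-20]]
Controllability matrix C = [B  AB  A^2B] = [[-2, 13, -51], [-1, 5, 4], [-4, 10, -20]]
Expanding along the first row, det(C) = (-2)·(5·(-20) - 4·10) - 13·((-1)·(-20) - 4·(-4)) + (-51)·((-1)·10 - 5·(-4)) = (-2)·(-140) - 13·36 + (-51)·10 = -698
Since det(C) ≠ 0, rank(C) = 3 and the system is completely controllable.

-698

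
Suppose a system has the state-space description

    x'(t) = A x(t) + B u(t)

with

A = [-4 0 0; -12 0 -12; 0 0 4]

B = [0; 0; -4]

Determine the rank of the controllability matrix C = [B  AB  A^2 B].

AB = [[0], [48], [-16]]
A^2B = [[0], [192], [-64]]
Controllability matrix C = [B  AB  A^2B] = [[0, 0, 0], [0, 48, 192], [-4, -16, -64]]
Row 1 of C is identically zero, so rank(C) ≤ 2.
The 2×2 minor from rows 2, 3, columns 1, 2 is 0·(-16) - 48·(-4) = 0 - (-192) = 192 ≠ 0, so rank(C) = 2.
rank(C) = 2 < n = 3, so the pair (A, B) is not completely controllable.

2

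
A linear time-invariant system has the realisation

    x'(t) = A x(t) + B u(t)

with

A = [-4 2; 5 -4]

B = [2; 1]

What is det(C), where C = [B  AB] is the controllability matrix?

18

AB = [[-6], [6]]
Controllability matrix C = [B  AB] = [[2, -6], [1, 6]]
det(C) = 2·6 - (-6)·1 = 12 - (-6) = 18
Since det(C) ≠ 0, rank(C) = 2 and the system is completely controllable.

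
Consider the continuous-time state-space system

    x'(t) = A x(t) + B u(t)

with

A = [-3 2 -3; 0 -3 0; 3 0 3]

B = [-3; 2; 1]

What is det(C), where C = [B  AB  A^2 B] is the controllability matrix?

AB = [[10], [-6], [-6]]
A^2B = [[-24], [18], [12]]
Controllability matrix C = [B  AB  A^2B] = [[-3, 10, -24], [2, -6, 18], [1, -6, 12]]
Expanding along the first row, det(C) = (-3)·((-6)·12 - 18·(-6)) - 10·(2·12 - 18·1) + (-24)·(2·(-6) - (-6)·1) = (-3)·36 - 10·6 + (-24)·(-6) = -24
Since det(C) ≠ 0, rank(C) = 3 and the system is completely controllable.

-24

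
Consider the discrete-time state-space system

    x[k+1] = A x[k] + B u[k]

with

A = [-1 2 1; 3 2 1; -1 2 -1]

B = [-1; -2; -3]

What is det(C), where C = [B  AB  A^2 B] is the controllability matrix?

AB = [[-6], [-10], [0]]
A^2B = [[-14], [-38], [-14]]
Controllability matrix C = [B  AB  A^2B] = [[-1, -6, -14], [-2, -10, -38], [-3, 0, -14]]
Expanding along the first row, det(C) = (-1)·((-10)·(-14) - (-38)·0) - (-6)·((-2)·(-14) - (-38)·(-3)) + (-14)·((-2)·0 - (-10)·(-3)) = (-1)·140 - (-6)·(-86) + (-14)·(-30) = -236
Since det(C) ≠ 0, rank(C) = 3 and the system is completely controllable.

-236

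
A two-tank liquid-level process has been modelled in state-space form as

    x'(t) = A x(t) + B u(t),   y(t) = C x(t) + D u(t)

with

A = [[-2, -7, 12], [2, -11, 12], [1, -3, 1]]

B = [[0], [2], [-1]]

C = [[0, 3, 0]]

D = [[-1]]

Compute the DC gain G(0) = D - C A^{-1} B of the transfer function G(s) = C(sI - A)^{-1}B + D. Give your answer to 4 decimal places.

-4.8000

G(0) = C(-A)^{-1}B + D = -C A^{-1} B + D.
det A = -60, so A^{-1} = (1/-60)·adj(A) = [[-5/12, 29/60, -4/5], [-1/6, 7/30, -4/5], [-1/12, 13/60, -3/5]]
A^{-1} B = [53/30, 19/15, 31/30]^T
C A^{-1} B = 19/5
G(0) = D - C A^{-1} B = -1 - (19/5) = -24/5 ≈ -4.8000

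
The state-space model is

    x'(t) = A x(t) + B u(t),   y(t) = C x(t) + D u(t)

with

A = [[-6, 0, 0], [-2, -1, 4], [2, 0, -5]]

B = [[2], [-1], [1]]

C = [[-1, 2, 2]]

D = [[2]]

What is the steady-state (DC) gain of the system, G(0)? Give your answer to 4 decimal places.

G(0) = C(-A)^{-1}B + D = -C A^{-1} B + D.
det A = -30, so A^{-1} = (1/-30)·adj(A) = [[-1/6, 0, 0], [1/15, -1, -4/5], [-1/15, 0, -1/5]]
A^{-1} B = [-1/3, 1/3, -1/3]^T
C A^{-1} B = 1/3
G(0) = D - C A^{-1} B = 2 - (1/3) = 5/3 ≈ 1.6667

1.6667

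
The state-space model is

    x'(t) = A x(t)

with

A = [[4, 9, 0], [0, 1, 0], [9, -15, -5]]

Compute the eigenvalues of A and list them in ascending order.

-5, 1, 4

det(sI - A) = s^3 - (tr A)s^2 + (M11 + M22 + M33)s - det A, where Mii is the 2×2 principal minor of A obtained by deleting row i and column i.
tr A = 4 + 1 + (-5) = 0; M11 = 1·(-5) - 0·(-15) = -5 - 0 = -5; M22 = 4·(-5) - 0·9 = -20 - 0 = -20; M33 = 4·1 - 9·0 = 4 - 0 = 4; sum of minors = -21.
det A = 4·(1·(-5) - 0·(-15)) - 9·(0·(-5) - 0·9) + 0·(0·(-15) - 1·9) = 4·(-5) - 9·0 + 0·(-9) = -20.
So p(s) = det(sI - A) = s^3 - 21s + 20.
Rational-root test: any integer root divides 20. Testing small divisors, s = 1 works: p(1) = 1 + 0 + (-21) + 20 = 0, so (s - 1) is a factor.
Dividing, p(s) = (s - 1)(s^2 + s - 20).
Factor s^2 + s - 20: two numbers with sum -1 and product -20 are 4 and -5, so s^2 + s - 20 = (s - 4)(s + 5).
Hence p(s) = (s - 4) (s - 1) (s + 5), with roots -5, 1, 4.
At least one eigenvalue has non-negative real part, so the system is not asymptotically stable.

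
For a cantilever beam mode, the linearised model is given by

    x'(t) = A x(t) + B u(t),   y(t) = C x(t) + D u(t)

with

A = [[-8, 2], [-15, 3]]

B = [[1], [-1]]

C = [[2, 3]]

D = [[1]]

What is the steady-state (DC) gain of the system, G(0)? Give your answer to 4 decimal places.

G(0) = C(-A)^{-1}B + D = -C A^{-1} B + D.
det A = 6, so A^{-1} = (1/6)·adj(A) = [[1/2, -1/3], [5/2, -4/3]]
A^{-1} B = [5/6, 23/6]^T
C A^{-1} B = 79/6
G(0) = D - C A^{-1} B = 1 - (79/6) = -73/6 ≈ -12.1667

-12.1667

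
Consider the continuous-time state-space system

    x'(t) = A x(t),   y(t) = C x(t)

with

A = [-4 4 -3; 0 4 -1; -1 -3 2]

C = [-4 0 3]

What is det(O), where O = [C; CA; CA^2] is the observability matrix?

-14372

CA = [[13, -25, 18]]
CA^2 = [[-70, -102, 22]]
Observability matrix O = [C; CA; CA^2] = [[-4, 0, 3], [13, -25, 18], [-70, -102, 22]]
Expanding along the first row, det(O) = (-4)·((-25)·22 - 18·(-102)) - 0·(13·22 - 18·(-70)) + 3·(13·(-102) - (-25)·(-70)) = (-4)·1286 - 0·1546 + 3·(-3076) = -14372
Since det(O) ≠ 0, rank(O) = 3 and the system is completely observable.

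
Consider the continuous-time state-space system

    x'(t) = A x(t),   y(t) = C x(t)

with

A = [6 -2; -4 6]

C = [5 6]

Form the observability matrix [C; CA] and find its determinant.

94

CA = [[6, 26]]
Observability matrix O = [C; CA] = [[5, 6], [6, 26]]
det(O) = 5·26 - 6·6 = 130 - 36 = 94
Since det(O) ≠ 0, rank(O) = 2 and the system is completely observable.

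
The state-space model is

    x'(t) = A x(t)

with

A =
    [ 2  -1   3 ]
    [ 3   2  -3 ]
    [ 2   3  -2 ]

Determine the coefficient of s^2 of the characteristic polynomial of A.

Expand det(sI - A) for the 3×3 matrix.
p(s) = s^3 - 2s^2 + 2s - 25.
(Check: constant term = det(-A) = (-1)^3 det A = -25; coefficient of s^2 = -tr A = -2.)
The coefficient of s^2 is -2.

-2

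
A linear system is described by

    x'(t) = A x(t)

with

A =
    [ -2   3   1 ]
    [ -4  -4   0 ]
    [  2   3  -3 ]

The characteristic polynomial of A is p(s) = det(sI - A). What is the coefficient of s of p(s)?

36

Expand det(sI - A) for the 3×3 matrix.
p(s) = s^3 + 9s^2 + 36s + 64.
(Check: constant term = det(-A) = (-1)^3 det A = 64; coefficient of s^2 = -tr A = 9.)
The coefficient of s is 36.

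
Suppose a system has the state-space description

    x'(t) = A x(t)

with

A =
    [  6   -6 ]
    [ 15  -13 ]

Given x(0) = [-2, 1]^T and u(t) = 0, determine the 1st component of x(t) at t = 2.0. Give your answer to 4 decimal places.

-0.0564

det(sI - A) = s^2 - (tr A)s + det A, with tr A = 6 + (-13) = -7 and det A = 6·(-13) - (-6)·15 = -78 - (-90) = 12.
So p(s) = det(sI - A) = s^2 + 7s + 12.
Factor s^2 + 7s + 12: two numbers with sum -7 and product 12 are -3 and -4, so s^2 + 7s + 12 = (s + 3)(s + 4).
Hence p(s) = (s + 3) (s + 4), with roots -4, -3.
The eigenvalues -4, -3 are distinct and real, so A is diagonalisable and x(t) = e^{At} x(0) = V diag(e^{λ_i t}) V^{-1} x(0), where the columns of V are the eigenvectors.
λ = -4: A - (-4)I = [[10, -6], [15, -9]]. Row 1 gives 10·v1 + (-6)·v2 = 0, so take v_1 = [3, 5]^T.
λ = -3: A - (-3)I = [[9, -6], [15, -10]]. Row 1 gives 9·v1 + (-6)·v2 = 0, so take v_2 = [-2, -3]^T.
V = [v_1 v_2] = [[3, -2], [5, -3]] has det V = 1, so V^{-1} = adj(V)/det V = [[-3, 2], [-5, 3]].
Modal coordinates z(0) = V^{-1} x(0): (-3)·(-2) + 2·1 = 8; (-5)·(-2) + 3·1 = 13; so z(0) = [8, 13]^T.
x_1(t) = Σ_i (v_i)_1 · z_i(0) · e^{λ_i t} (row 1 of V times the modal terms).
x_1(2.0) = 3·8·e^{-4·2.0} + (-2)·13·e^{-3·2.0} = 24·0.000335 + (-26)·0.002479 = -0.0564.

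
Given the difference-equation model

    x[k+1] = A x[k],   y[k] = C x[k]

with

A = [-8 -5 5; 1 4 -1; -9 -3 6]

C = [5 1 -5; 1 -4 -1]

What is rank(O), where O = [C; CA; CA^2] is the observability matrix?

CA = [[6, -6, -6], [-3, -18, 3]]
CA^2 = [[0, -36, 0], [-21, -66, 21]]
Observability matrix O = [C; CA; CA^2] = [[5, 1, -5], [1, -4, -1], [6, -6, -6], [-3, -18, 3], [0, -36, 0], [-21, -66, 21]]
The columns c1, c2, c3 of O are linearly dependent: c1 + c3 = 0 (check each entry), so rank(O) ≤ 2.
The 2×2 minor from rows 1, 2, columns 1, 2 is 5·(-4) - 1·1 = -20 - 1 = -21 ≠ 0, so rank(O) = 2.
rank(O) = 2 < n = 3, so the pair (A, C) is not completely observable.

2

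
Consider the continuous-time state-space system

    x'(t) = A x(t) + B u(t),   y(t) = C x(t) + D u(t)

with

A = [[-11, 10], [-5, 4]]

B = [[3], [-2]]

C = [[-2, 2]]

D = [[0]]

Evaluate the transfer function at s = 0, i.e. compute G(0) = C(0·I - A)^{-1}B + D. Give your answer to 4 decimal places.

-1.6667

G(0) = C(-A)^{-1}B + D = -C A^{-1} B + D.
det A = 6, so A^{-1} = (1/6)·adj(A) = [[2/3, -5/3], [5/6, -11/6]]
A^{-1} B = [16/3, 37/6]^T
C A^{-1} B = 5/3
G(0) = D - C A^{-1} B = 0 - (5/3) = -5/3 ≈ -1.6667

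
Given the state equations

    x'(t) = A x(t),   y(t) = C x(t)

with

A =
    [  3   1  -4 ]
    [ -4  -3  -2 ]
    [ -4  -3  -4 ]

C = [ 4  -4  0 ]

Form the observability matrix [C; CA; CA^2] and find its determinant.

CA = [[28, 16, -8]]
CA^2 = [[52, 4, -112]]
Observability matrix O = [C; CA; CA^2] = [[4, -4, 0], [28, 16, -8], [52, 4, -112]]
Expanding along the first row, det(O) = 4·(16·(-112) - (-8)·4) - (-4)·(28·(-112) - (-8)·52) + 0·(28·4 - 16·52) = 4·(-1760) - (-4)·(-2720) + 0·(-720) = -17920
Since det(O) ≠ 0, rank(O) = 3 and the system is completely observable.

-17920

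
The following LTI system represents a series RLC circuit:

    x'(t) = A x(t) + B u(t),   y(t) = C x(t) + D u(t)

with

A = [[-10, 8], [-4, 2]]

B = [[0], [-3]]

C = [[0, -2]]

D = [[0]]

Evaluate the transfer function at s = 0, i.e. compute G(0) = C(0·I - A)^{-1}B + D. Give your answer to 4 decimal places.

G(0) = C(-A)^{-1}B + D = -C A^{-1} B + D.
det A = 12, so A^{-1} = (1/12)·adj(A) = [[1/6, -2/3], [1/3, -5/6]]
A^{-1} B = [2, 5/2]^T
C A^{-1} B = -5
G(0) = D - C A^{-1} B = 0 - (-5) = 5

5.0000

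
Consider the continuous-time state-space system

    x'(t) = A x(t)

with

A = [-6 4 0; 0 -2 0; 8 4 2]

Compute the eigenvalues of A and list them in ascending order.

-6, -2, 2

det(sI - A) = s^3 - (tr A)s^2 + (M11 + M22 + M33)s - det A, where Mii is the 2×2 principal minor of A obtained by deleting row i and column i.
tr A = (-6) + (-2) + 2 = -6; M11 = (-2)·2 - 0·4 = -4 - 0 = -4; M22 = (-6)·2 - 0·8 = -12 - 0 = -12; M33 = (-6)·(-2) - 4·0 = 12 - 0 = 12; sum of minors = -4.
det A = (-6)·((-2)·2 - 0·4) - 4·(0·2 - 0·8) + 0·(0·4 - (-2)·8) = (-6)·(-4) - 4·0 + 0·16 = 24.
So p(s) = det(sI - A) = s^3 + 6s^2 - 4s - 24.
Rational-root test: any integer root divides -24. Testing small divisors, s = -2 works: p(-2) = -8 + 24 + 8 + (-24) = 0, so (s + 2) is a factor.
Dividing, p(s) = (s + 2)(s^2 + 4s - 12).
Factor s^2 + 4s - 12: two numbers with sum -4 and product -12 are 2 and -6, so s^2 + 4s - 12 = (s - 2)(s + 6).
Hence p(s) = (s - 2) (s + 2) (s + 6), with roots -6, -2, 2.
At least one eigenvalue has non-negative real part, so the system is not asymptotically stable.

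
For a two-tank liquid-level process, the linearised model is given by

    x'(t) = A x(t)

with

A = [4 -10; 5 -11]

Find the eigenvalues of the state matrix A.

-6, -1

det(sI - A) = s^2 - (tr A)s + det A, with tr A = 4 + (-11) = -7 and det A = 4·(-11) - (-10)·5 = -44 - (-50) = 6.
So p(s) = det(sI - A) = s^2 + 7s + 6.
Factor s^2 + 7s + 6: two numbers with sum -7 and product 6 are -1 and -6, so s^2 + 7s + 6 = (s + 1)(s + 6).
Hence p(s) = (s + 1) (s + 6), with roots -6, -1.
All eigenvalues have negative real part, so the system is asymptotically stable.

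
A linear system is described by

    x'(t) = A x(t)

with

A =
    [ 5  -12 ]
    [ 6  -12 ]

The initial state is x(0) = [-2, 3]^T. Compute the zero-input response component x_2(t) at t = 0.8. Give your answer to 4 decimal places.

-1.6761

det(sI - A) = s^2 - (tr A)s + det A, with tr A = 5 + (-12) = -7 and det A = 5·(-12) - (-12)·6 = -60 - (-72) = 12.
So p(s) = det(sI - A) = s^2 + 7s + 12.
Factor s^2 + 7s + 12: two numbers with sum -7 and product 12 are -3 and -4, so s^2 + 7s + 12 = (s + 3)(s + 4).
Hence p(s) = (s + 3) (s + 4), with roots -4, -3.
The eigenvalues -4, -3 are distinct and real, so A is diagonalisable and x(t) = e^{At} x(0) = V diag(e^{λ_i t}) V^{-1} x(0), where the columns of V are the eigenvectors.
λ = -4: A - (-4)I = [[9, -12], [6, -8]]. Row 1 gives 9·v1 + (-12)·v2 = 0, so take v_1 = [-4, -3]^T.
λ = -3: A - (-3)I = [[8, -12], [6, -9]]. Row 1 gives 8·v1 + (-12)·v2 = 0, so take v_2 = [3, 2]^T.
V = [v_1 v_2] = [[-4, 3], [-3, 2]] has det V = 1, so V^{-1} = adj(V)/det V = [[2, -3], [3, -4]].
Modal coordinates z(0) = V^{-1} x(0): 2·(-2) + (-3)·3 = -13; 3·(-2) + (-4)·3 = -18; so z(0) = [-13, -18]^T.
x_2(t) = Σ_i (v_i)_2 · z_i(0) · e^{λ_i t} (row 2 of V times the modal terms).
x_2(0.8) = (-3)·(-13)·e^{-4·0.8} + 2·(-18)·e^{-3·0.8} = 39·0.040762 + (-36)·0.090718 = -1.6761.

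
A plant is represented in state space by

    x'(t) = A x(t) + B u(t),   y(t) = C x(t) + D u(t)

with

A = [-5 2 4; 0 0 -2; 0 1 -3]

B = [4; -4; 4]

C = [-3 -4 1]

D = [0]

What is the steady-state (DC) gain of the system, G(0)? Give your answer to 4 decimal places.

G(0) = C(-A)^{-1}B + D = -C A^{-1} B + D.
det A = -10, so A^{-1} = (1/-10)·adj(A) = [[-1/5, -1, 2/5], [0, -3/2, 1], [0, -1/2, 0]]
A^{-1} B = [24/5, 10, 2]^T
C A^{-1} B = -262/5
G(0) = D - C A^{-1} B = 0 - (-262/5) = 262/5 ≈ 52.4000

52.4000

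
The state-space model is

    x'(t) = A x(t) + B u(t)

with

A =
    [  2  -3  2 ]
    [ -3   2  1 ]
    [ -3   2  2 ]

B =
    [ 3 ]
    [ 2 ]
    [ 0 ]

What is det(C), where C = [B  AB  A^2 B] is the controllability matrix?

AB = [[0], [-5], [-5]]
A^2B = [[5], [-15], [-20]]
Controllability matrix C = [B  AB  A^2B] = [[3, 0, 5], [2, -5, -15], [0, -5, -20]]
Expanding along the first row, det(C) = 3·((-5)·(-20) - (-15)·(-5)) - 0·(2·(-20) - (-15)·0) + 5·(2·(-5) - (-5)·0) = 3·25 - 0·(-40) + 5·(-10) = 25
Since det(C) ≠ 0, rank(C) = 3 and the system is completely controllable.

25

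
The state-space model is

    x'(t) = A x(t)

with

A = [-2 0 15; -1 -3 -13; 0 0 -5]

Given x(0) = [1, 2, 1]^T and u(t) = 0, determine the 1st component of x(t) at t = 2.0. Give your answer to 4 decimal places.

0.1097

det(sI - A) = s^3 - (tr A)s^2 + (M11 + M22 + M33)s - det A, where Mii is the 2×2 principal minor of A obtained by deleting row i and column i.
tr A = (-2) + (-3) + (-5) = -10; M11 = (-3)·(-5) - (-13)·0 = 15 - 0 = 15; M22 = (-2)·(-5) - 15·0 = 10 - 0 = 10; M33 = (-2)·(-3) - 0·(-1) = 6 - 0 = 6; sum of minors = 31.
det A = (-2)·((-3)·(-5) - (-13)·0) - 0·((-1)·(-5) - (-13)·0) + 15·((-1)·0 - (-3)·0) = (-2)·15 - 0·5 + 15·0 = -30.
So p(s) = det(sI - A) = s^3 + 10s^2 + 31s + 30.
Rational-root test: any integer root divides 30. Testing small divisors, s = -2 works: p(-2) = -8 + 40 + (-62) + 30 = 0, so (s + 2) is a factor.
Dividing, p(s) = (s + 2)(s^2 + 8s + 15).
Factor s^2 + 8s + 15: two numbers with sum -8 and product 15 are -3 and -5, so s^2 + 8s + 15 = (s + 3)(s + 5).
Hence p(s) = (s + 2) (s + 3) (s + 5), with roots -5, -3, -2.
The eigenvalues -5, -3, -2 are distinct and real, so A is diagonalisable and x(t) = e^{At} x(0) = V diag(e^{λ_i t}) V^{-1} x(0), where the columns of V are the eigenvectors.
λ = -5: A - (-5)I = [[3, 0, 15], [-1, 2, -13], [0, 0, 0]]. v must be orthogonal to every row; (row 1) × (row 2) = [-30, 24, 6], so take v_1 = [-5, 4, 1]^T.
λ = -3: A - (-3)I = [[1, 0, 15], [-1, 0, -13], [0, 0, -2]]. v must be orthogonal to every row; (row 1) × (row 2) = [0, -2, 0], so take v_2 = [0, 1, 0]^T.
λ = -2: A - (-2)I = [[0, 0, 15], [-1, -1, -13], [0, 0, -3]]. v must be orthogonal to every row; (row 1) × (row 2) = [15, -15, 0], so take v_3 = [1, -1, 0]^T.
V = [v_1 v_2 v_3] = [[-5, 0, 1], [4, 1, -1], [1, 0, 0]] has det V = -1, so V^{-1} = adj(V)/det V = [[0, 0, 1], [1, 1, 1], [1, 0, 5]].
Modal coordinates z(0) = V^{-1} x(0): 0·1 + 0·2 + 1·1 = 1; 1·1 + 1·2 + 1·1 = 4; 1·1 + 0·2 + 5·1 = 6; so z(0) = [1, 4, 6]^T.
x_1(t) = Σ_i (v_i)_1 · z_i(0) · e^{λ_i t} (row 1 of V times the modal terms).
x_1(2.0) = (-5)·1·e^{-5·2.0} + 0·4·e^{-3·2.0} + 1·6·e^{-2·2.0} = (-5)·0.000045 + 0·0.002479 + 6·0.018316 = 0.1097.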